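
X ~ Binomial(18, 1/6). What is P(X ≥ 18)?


P(X ≥ 18) = Σ P(X=i) for i=18..18
P(X=18) = 1/101559956668416
Sum = 1/101559956668416

P(X ≥ 18) = 1/101559956668416 ≈ 0.00%


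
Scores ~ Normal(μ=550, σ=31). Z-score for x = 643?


z = (x - μ)/σ = (643 - 550)/31 = 3.0

z = 3.0


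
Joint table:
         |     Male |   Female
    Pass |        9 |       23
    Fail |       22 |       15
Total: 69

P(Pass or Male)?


P(Pass∨Male) = P(Pass) + P(Male) - P(Pass∧Male)
= (32 + 31 - 9)/69 = 54/69 = 18/23

P = 18/23 ≈ 78.26%


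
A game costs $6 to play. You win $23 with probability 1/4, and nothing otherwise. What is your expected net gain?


E[gain] = (23-6)×1/4 + (-6)×3/4
= 17/4 - 9/2 = -1/4

Expected net gain = $-1/4 ≈ $-0.25


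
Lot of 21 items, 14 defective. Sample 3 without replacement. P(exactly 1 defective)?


Hypergeometric: C(14,1)×C(7,2)/C(21,3)
= 14×21/1330 = 21/95

P(X=1) = 21/95 ≈ 22.11%


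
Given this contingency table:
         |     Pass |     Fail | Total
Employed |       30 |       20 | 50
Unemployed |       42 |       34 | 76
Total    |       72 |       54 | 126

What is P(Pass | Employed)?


P(Pass | Employed) = 30/(30+20) = 30/50 = 3/5

P(Pass|Employed) = 3/5 ≈ 60.00%


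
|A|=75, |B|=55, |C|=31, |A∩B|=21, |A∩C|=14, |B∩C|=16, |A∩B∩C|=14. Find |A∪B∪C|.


|A∪B∪C| = 75+55+31-21-14-16+14 = 124

|A∪B∪C| = 124


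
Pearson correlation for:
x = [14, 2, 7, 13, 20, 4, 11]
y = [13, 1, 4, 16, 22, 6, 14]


n=7, Σx=71, Σy=76, Σxy=1038, Σx²=955, Σy²=1158
r = (7×1038 - 71×76)/√((7×955 - 71²)(7×1158 - 76²))
= 1870/√(1644×2330) = 1870/√3830520 ≈ 1870/1957.1714 ≈ 0.9555

r ≈ 0.9555


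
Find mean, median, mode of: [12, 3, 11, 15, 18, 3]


Sorted: [3, 3, 11, 12, 15, 18]
Mean = 62/6 = 31/3
Median = 23/2
Freq: {12: 1, 3: 2, 11: 1, 15: 1, 18: 1}
Mode: [3]

Mean=31/3, Median=23/2, Mode=3


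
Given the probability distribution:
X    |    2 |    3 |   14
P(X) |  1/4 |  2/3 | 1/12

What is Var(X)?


E[X] = 11/3
E[X²] = 70/3
Var(X) = E[X²] - (E[X])² = 70/3 - 121/9 = 89/9

Var(X) = 89/9 ≈ 9.8889


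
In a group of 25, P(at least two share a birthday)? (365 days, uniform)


P(all different) = Π(365-i)/365 for i=0..24
= 0.431300
P(match) = 1 - 0.431300 = 0.568700

P ≈ 0.5687 ≈ 56.87%


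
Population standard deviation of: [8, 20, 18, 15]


Mean = 61/4
  (8-61/4)²=841/16
  (20-61/4)²=361/16
  (18-61/4)²=121/16
  (15-61/4)²=1/16
Σ(x-μ)² = 331/4
σ² = (331/4)/4 = 331/16

σ = √(331/16) ≈ 4.5484


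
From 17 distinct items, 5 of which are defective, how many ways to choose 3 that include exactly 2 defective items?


Choose 2 of the 5 defective items and 1 of the other 12 items:
C(5,2)×C(12,1) = 10×12 = 120

120


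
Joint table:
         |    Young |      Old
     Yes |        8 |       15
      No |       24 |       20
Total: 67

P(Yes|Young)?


P(Yes|Young) = 8/(8+24) = 8/32 = 1/4

P = 1/4 ≈ 25.00%


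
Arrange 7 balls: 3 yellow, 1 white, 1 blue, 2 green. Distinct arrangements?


7!/(3!×1!×1!×2!) = 420

420


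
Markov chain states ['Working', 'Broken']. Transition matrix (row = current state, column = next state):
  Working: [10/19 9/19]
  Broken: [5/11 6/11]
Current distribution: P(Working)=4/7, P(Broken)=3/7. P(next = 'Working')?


P(next=Working) = Σᵢ P(now=i)×P(i→Working)
= 4/7×10/19 + 3/7×5/11
= 40/133 + 15/77 = 725/1463

P = 725/1463 ≈ 0.4956


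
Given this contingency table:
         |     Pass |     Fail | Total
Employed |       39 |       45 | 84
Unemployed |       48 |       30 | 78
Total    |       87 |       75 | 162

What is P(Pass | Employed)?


P(Pass | Employed) = 39/(39+45) = 39/84 = 13/28

P(Pass|Employed) = 13/28 ≈ 46.43%


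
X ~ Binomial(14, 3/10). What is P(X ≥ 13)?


P(X ≥ 13) = Σ P(X=i) for i=13..14
P(X=13) = 78121827/50000000000000
P(X=14) = 4782969/100000000000000
Sum = 161026623/100000000000000

P(X ≥ 13) = 161026623/100000000000000 ≈ 0.00%


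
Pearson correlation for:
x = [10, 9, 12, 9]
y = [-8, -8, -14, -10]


n=4, Σx=40, Σy=-40, Σxy=-410, Σx²=406, Σy²=424
r = (4×(-410) - 40×(-40))/√((4×406 - 40²)(4×424 - (-40)²))
= -40/√(24×96) = -40/√2304 ≈ -40/48.0000 ≈ -0.8333

r ≈ -0.8333


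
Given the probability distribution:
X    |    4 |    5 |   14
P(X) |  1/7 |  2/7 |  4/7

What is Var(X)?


E[X] = 10
E[X²] = 850/7
Var(X) = E[X²] - (E[X])² = 850/7 - 100 = 150/7

Var(X) = 150/7 ≈ 21.4286


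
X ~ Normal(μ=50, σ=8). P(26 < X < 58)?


z₁=(26-50)/8=-3.0, z₂=(58-50)/8=1.0
P = Φ(1.0) - Φ(-3.0) = 0.841345 - 0.001350 = 0.839995 ≈ 0.8400

P(26 < X < 58) ≈ 0.8400


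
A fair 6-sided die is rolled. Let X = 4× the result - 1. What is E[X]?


E[die] = (1+6)/2 = 7/2
E[X] = 4×7/2 - 1 = 13

E[X] = 13


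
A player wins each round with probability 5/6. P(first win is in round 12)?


Geometric: P(X=12) = (1-p)^(k-1)×p = (1/6)^11×5/6 = 5/2176782336

P(X=12) = 5/2176782336 ≈ 0.00%


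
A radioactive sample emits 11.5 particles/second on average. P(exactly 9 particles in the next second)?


Poisson(λ=11.5): P(X=9) = e^(-λ)×λ^k/k!
= e^(-11.5) × 11.5^9 / 9!
≈ 1.01300936e-05 × 3517876291.92 / 362880 ≈ 0.098204

P(X=9) ≈ 0.098204 ≈ 9.82%


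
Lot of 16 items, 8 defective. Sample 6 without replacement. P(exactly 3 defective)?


Hypergeometric: C(8,3)×C(8,3)/C(16,6)
= 56×56/8008 = 56/143

P(X=3) = 56/143 ≈ 39.16%


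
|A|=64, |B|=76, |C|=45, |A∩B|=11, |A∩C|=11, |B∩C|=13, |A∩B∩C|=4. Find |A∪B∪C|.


|A∪B∪C| = 64+76+45-11-11-13+4 = 154

|A∪B∪C| = 154


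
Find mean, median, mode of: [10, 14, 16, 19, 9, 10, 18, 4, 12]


Sorted: [4, 9, 10, 10, 12, 14, 16, 18, 19]
Mean = 112/9
Median = 12
Freq: {10: 2, 14: 1, 16: 1, 19: 1, 9: 1, 18: 1, 4: 1, 12: 1}
Mode: [10]

Mean=112/9, Median=12, Mode=10


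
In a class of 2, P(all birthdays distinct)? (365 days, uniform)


P(all different) = Π(365-i)/365 for i=0..1
= (365/365)×(364/365)×...×(364/365)
= 0.997260

P ≈ 0.9973 ≈ 99.73%


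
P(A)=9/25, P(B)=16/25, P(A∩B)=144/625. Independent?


P(A)×P(B) = 144/625
P(A∩B) = 144/625
Equal ✓ → Independent

Yes, independent


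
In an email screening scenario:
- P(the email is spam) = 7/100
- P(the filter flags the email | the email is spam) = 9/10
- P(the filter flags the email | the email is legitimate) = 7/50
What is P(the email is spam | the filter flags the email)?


Using Bayes' theorem:
P(A|B) = P(B|A)·P(A) / P(B)

P(the filter flags the email) = 9/10 × 7/100 + 7/50 × 93/100
= 63/1000 + 651/5000 = 483/2500

P(the email is spam|the filter flags the email) = (63/1000) / (483/2500) = 15/46

P(the email is spam|the filter flags the email) = 15/46 ≈ 32.61%


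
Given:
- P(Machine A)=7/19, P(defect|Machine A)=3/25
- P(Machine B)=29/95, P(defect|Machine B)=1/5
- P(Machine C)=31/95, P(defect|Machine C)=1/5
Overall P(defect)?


P(B) = Σ P(B|Aᵢ)×P(Aᵢ)
  3/25×7/19 = 21/475
  1/5×29/95 = 29/475
  1/5×31/95 = 31/475
Sum = 81/475

P(defect) = 81/475 ≈ 17.05%


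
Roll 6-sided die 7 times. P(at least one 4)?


P(no 4)^7 = (5/6)^7 = 78125/279936
P(≥1) = 1 - 78125/279936 = 201811/279936

P = 201811/279936 ≈ 72.09%


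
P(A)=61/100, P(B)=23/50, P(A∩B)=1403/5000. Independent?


P(A)×P(B) = 1403/5000
P(A∩B) = 1403/5000
Equal ✓ → Independent

Yes, independent


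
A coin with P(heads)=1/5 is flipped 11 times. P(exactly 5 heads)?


Binomial: P(X=5) = C(11,5)×p^5×(1-p)^6
= 462 × 1/3125 × 4096/15625 = 1892352/48828125

P(X=5) = 1892352/48828125 ≈ 3.88%


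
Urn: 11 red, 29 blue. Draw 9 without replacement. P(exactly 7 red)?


Hypergeometric: C(11,7)×C(29,2)/C(40,9)
= 330×406/273438880 = 609/1242904

P(X=7) = 609/1242904 ≈ 0.05%


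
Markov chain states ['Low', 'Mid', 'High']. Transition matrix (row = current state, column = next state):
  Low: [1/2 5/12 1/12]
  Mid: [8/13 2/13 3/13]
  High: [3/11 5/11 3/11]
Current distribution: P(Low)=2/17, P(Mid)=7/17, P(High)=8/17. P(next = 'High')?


P(next=High) = Σᵢ P(now=i)×P(i→High)
= 2/17×1/12 + 7/17×3/13 + 8/17×3/11
= 1/102 + 21/221 + 24/187 = 3401/14586

P = 3401/14586 ≈ 0.2332


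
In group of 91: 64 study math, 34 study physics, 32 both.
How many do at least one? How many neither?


|A∪B| = 64+34-32 = 66
Neither = 91-66 = 25

At least one: 66; Neither: 25


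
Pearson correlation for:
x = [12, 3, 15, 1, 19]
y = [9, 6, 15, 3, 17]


n=5, Σx=50, Σy=50, Σxy=677, Σx²=740, Σy²=640
r = (5×677 - 50×50)/√((5×740 - 50²)(5×640 - 50²))
= 885/√(1200×700) = 885/√840000 ≈ 885/916.5151 ≈ 0.9656

r ≈ 0.9656


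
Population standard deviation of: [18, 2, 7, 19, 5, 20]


Mean = 71/6
  (18-71/6)²=1369/36
  (2-71/6)²=3481/36
  (7-71/6)²=841/36
  (19-71/6)²=1849/36
  (5-71/6)²=1681/36
  (20-71/6)²=2401/36
Σ(x-μ)² = 1937/6
σ² = (1937/6)/6 = 1937/36

σ = √(1937/36) ≈ 7.3352


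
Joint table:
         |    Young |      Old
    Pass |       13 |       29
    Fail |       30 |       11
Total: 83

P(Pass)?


P(Pass) = (13+29)/83 = 42/83

P(Pass) = 42/83 ≈ 50.60%


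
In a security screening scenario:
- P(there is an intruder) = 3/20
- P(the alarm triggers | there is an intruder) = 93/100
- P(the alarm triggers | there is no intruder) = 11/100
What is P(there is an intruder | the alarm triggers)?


Using Bayes' theorem:
P(A|B) = P(B|A)·P(A) / P(B)

P(the alarm triggers) = 93/100 × 3/20 + 11/100 × 17/20
= 279/2000 + 187/2000 = 233/1000

P(there is an intruder|the alarm triggers) = (279/2000) / (233/1000) = 279/466

P(there is an intruder|the alarm triggers) = 279/466 ≈ 59.87%


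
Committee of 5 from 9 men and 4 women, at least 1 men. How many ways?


Count by #men:
  1M,4W: C(9,1)×C(4,4)=9
  2M,3W: C(9,2)×C(4,3)=144
  3M,2W: C(9,3)×C(4,2)=504
  4M,1W: C(9,4)×C(4,1)=504
  5M,0W: C(9,5)×C(4,0)=126
Total = 1287

1287


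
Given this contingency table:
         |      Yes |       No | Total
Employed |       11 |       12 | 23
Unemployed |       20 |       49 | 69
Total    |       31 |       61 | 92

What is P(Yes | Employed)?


P(Yes | Employed) = 11/(11+12) = 11/23

P(Yes|Employed) = 11/23 ≈ 47.83%


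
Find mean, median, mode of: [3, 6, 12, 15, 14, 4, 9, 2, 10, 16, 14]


Sorted: [2, 3, 4, 6, 9, 10, 12, 14, 14, 15, 16]
Mean = 105/11
Median = 10
Freq: {3: 1, 6: 1, 12: 1, 15: 1, 14: 2, 4: 1, 9: 1, 2: 1, 10: 1, 16: 1}
Mode: [14]

Mean=105/11, Median=10, Mode=14


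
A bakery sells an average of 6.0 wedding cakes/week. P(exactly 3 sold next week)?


Poisson(λ=6.0): P(X=3) = e^(-λ)×λ^k/k!
= e^(-6.0) × 6.0^3 / 3!
≈ 0.002478752177 × 216 / 6 ≈ 0.089235

P(X=3) ≈ 0.089235 ≈ 8.92%


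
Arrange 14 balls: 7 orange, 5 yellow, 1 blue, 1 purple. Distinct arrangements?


14!/(7!×5!×1!×1!) = 144144

144144


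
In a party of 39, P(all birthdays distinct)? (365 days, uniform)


P(all different) = Π(365-i)/365 for i=0..38
= (365/365)×(364/365)×...×(327/365)
= 0.121780

P ≈ 0.1218 ≈ 12.18%


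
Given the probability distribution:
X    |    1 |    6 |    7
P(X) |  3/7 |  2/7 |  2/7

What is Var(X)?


E[X] = 29/7
E[X²] = 173/7
Var(X) = E[X²] - (E[X])² = 173/7 - 841/49 = 370/49

Var(X) = 370/49 ≈ 7.5510


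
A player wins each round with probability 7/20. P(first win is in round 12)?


Geometric: P(X=12) = (1-p)^(k-1)×p = (13/20)^11×7/20 = 12545122758259/4096000000000000

P(X=12) = 12545122758259/4096000000000000 ≈ 0.31%


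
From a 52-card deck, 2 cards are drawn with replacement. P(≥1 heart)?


P(not a heart) = 39/52 = 3/4
P(none in 2 draws) = (3/4)^2 = 9/16
P(≥1 heart) = 1 - 9/16 = 7/16

P = 7/16 ≈ 43.75%


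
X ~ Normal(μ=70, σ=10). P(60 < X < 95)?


z₁=(60-70)/10=-1.0, z₂=(95-70)/10=2.5
P = Φ(2.5) - Φ(-1.0) = 0.993790 - 0.158655 = 0.835135 ≈ 0.8351

P(60 < X < 95) ≈ 0.8351


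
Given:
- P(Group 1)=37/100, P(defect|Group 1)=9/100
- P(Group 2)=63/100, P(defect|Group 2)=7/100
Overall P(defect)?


P(B) = Σ P(B|Aᵢ)×P(Aᵢ)
  9/100×37/100 = 333/10000
  7/100×63/100 = 441/10000
Sum = 387/5000

P(defect) = 387/5000 ≈ 7.74%


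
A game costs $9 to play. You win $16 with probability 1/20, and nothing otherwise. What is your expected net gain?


E[gain] = (16-9)×1/20 + (-9)×19/20
= 7/20 - 171/20 = -41/5

Expected net gain = $-41/5 ≈ $-8.20


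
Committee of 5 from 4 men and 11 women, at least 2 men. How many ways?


Count by #men:
  2M,3W: C(4,2)×C(11,3)=990
  3M,2W: C(4,3)×C(11,2)=220
  4M,1W: C(4,4)×C(11,1)=11
Total = 1221

1221


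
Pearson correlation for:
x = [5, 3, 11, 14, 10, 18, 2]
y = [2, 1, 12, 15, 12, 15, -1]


n=7, Σx=63, Σy=56, Σxy=743, Σx²=779, Σy²=744
r = (7×743 - 63×56)/√((7×779 - 63²)(7×744 - 56²))
= 1673/√(1484×2072) = 1673/√3074848 ≈ 1673/1753.5245 ≈ 0.9541

r ≈ 0.9541


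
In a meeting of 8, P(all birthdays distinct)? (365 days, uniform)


P(all different) = Π(365-i)/365 for i=0..7
= (365/365)×(364/365)×...×(358/365)
= 0.925665

P ≈ 0.9257 ≈ 92.57%


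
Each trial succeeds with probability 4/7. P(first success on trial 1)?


Geometric: P(X=1) = (1-p)^(k-1)×p = (3/7)^0×4/7 = 4/7

P(X=1) = 4/7 ≈ 57.14%


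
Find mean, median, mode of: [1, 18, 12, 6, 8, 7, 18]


Sorted: [1, 6, 7, 8, 12, 18, 18]
Mean = 70/7 = 10
Median = 8
Freq: {1: 1, 18: 2, 12: 1, 6: 1, 8: 1, 7: 1}
Mode: [18]

Mean=10, Median=8, Mode=18


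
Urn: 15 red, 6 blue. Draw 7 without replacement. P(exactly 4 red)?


Hypergeometric: C(15,4)×C(6,3)/C(21,7)
= 1365×20/116280 = 455/1938

P(X=4) = 455/1938 ≈ 23.48%


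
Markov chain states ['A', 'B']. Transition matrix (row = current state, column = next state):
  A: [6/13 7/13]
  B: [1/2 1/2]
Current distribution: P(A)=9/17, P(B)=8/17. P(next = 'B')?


P(next=B) = Σᵢ P(now=i)×P(i→B)
= 9/17×7/13 + 8/17×1/2
= 63/221 + 4/17 = 115/221

P = 115/221 ≈ 0.5204


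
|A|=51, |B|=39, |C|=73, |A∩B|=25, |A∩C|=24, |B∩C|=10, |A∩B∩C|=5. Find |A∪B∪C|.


|A∪B∪C| = 51+39+73-25-24-10+5 = 109

|A∪B∪C| = 109


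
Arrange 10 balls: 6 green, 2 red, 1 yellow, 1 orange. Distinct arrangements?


10!/(6!×2!×1!×1!) = 2520

2520


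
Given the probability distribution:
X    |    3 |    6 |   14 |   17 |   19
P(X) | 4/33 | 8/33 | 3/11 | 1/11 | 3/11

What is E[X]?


E[X] = Σ x·P(X=x)
= (3)×(4/33) + (6)×(8/33) + (14)×(3/11) + (17)×(1/11) + (19)×(3/11)
= 136/11

E[X] = 136/11


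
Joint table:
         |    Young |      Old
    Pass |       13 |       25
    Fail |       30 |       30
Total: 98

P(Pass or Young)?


P(Pass∨Young) = P(Pass) + P(Young) - P(Pass∧Young)
= (38 + 43 - 13)/98 = 68/98 = 34/49

P = 34/49 ≈ 69.39%


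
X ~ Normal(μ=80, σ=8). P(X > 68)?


z = (68-80)/8 = -1.5
P(X > 68) = 1 - P(Z ≤ -1.5) = 1 - 0.0668 = 0.9332

P(X > 68) ≈ 0.9332


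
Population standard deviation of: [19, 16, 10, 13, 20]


Mean = 78/5
  (19-78/5)²=289/25
  (16-78/5)²=4/25
  (10-78/5)²=784/25
  (13-78/5)²=169/25
  (20-78/5)²=484/25
Σ(x-μ)² = 346/5
σ² = (346/5)/5 = 346/25

σ = √(346/25) ≈ 3.7202


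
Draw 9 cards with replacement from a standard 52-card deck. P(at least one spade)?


P(not a spade) = 39/52 = 3/4
P(none in 9 draws) = (3/4)^9 = 19683/262144
P(≥1 spade) = 1 - 19683/262144 = 242461/262144

P = 242461/262144 ≈ 92.49%


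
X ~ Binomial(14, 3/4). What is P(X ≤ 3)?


P(X ≤ 3) = Σ P(X=i) for i=0..3
P(X=0) = 1/268435456
P(X=1) = 21/134217728
P(X=2) = 819/268435456
P(X=3) = 2457/67108864
Sum = 5345/134217728

P(X ≤ 3) = 5345/134217728 ≈ 0.00%


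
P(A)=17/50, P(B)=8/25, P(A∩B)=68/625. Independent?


P(A)×P(B) = 68/625
P(A∩B) = 68/625
Equal ✓ → Independent

Yes, independent


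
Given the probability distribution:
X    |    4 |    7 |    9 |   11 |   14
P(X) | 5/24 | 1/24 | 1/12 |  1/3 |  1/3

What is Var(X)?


E[X] = 245/24
E[X²] = 2827/24
Var(X) = E[X²] - (E[X])² = 2827/24 - 60025/576 = 7823/576

Var(X) = 7823/576 ≈ 13.5816


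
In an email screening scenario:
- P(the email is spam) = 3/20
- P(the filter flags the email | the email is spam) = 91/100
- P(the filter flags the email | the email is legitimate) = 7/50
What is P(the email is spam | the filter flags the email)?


Using Bayes' theorem:
P(A|B) = P(B|A)·P(A) / P(B)

P(the filter flags the email) = 91/100 × 3/20 + 7/50 × 17/20
= 273/2000 + 119/1000 = 511/2000

P(the email is spam|the filter flags the email) = (273/2000) / (511/2000) = 39/73

P(the email is spam|the filter flags the email) = 39/73 ≈ 53.42%


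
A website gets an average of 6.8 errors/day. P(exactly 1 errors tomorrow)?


Poisson(λ=6.8): P(X=1) = e^(-λ)×λ^k/k!
= e^(-6.8) × 6.8^1 / 1!
≈ 0.001113775148 × 6.8 / 1 ≈ 0.007574

P(X=1) ≈ 0.007574 ≈ 0.76%


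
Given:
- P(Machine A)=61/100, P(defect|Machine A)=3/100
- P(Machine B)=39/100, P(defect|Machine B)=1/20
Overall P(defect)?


P(B) = Σ P(B|Aᵢ)×P(Aᵢ)
  3/100×61/100 = 183/10000
  1/20×39/100 = 39/2000
Sum = 189/5000

P(defect) = 189/5000 ≈ 3.78%


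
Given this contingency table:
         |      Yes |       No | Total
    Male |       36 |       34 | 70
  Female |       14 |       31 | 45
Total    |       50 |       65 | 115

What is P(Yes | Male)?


P(Yes | Male) = 36/(36+34) = 36/70 = 18/35

P(Yes|Male) = 18/35 ≈ 51.43%


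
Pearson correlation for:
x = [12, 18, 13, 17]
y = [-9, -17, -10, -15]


n=4, Σx=60, Σy=-51, Σxy=-799, Σx²=926, Σy²=695
r = (4×(-799) - 60×(-51))/√((4×926 - 60²)(4×695 - (-51)²))
= -136/√(104×179) = -136/√18616 ≈ -136/136.4405 ≈ -0.9968

r ≈ -0.9968


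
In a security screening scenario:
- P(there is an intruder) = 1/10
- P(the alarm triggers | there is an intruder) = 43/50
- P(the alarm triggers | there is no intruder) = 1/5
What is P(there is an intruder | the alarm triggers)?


Using Bayes' theorem:
P(A|B) = P(B|A)·P(A) / P(B)

P(the alarm triggers) = 43/50 × 1/10 + 1/5 × 9/10
= 43/500 + 9/50 = 133/500

P(there is an intruder|the alarm triggers) = (43/500) / (133/500) = 43/133

P(there is an intruder|the alarm triggers) = 43/133 ≈ 32.33%


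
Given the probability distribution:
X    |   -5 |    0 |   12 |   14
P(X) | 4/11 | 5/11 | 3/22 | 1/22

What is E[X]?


E[X] = Σ x·P(X=x)
= (-5)×(4/11) + (0)×(5/11) + (12)×(3/22) + (14)×(1/22)
= 5/11

E[X] = 5/11


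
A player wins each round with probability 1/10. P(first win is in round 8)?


Geometric: P(X=8) = (1-p)^(k-1)×p = (9/10)^7×1/10 = 4782969/100000000

P(X=8) = 4782969/100000000 ≈ 4.78%


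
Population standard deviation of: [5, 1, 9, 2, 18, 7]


Mean = 42/6 = 7
  (5-7)²=4
  (1-7)²=36
  (9-7)²=4
  (2-7)²=25
  (18-7)²=121
  (7-7)²=0
Σ(x-μ)² = 190
σ² = 190/6 = 95/3

σ = √(95/3) ≈ 5.6273


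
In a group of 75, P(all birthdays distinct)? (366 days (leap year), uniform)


P(all different) = Π(366-i)/366 for i=0..74
= (366/366)×(365/366)×...×(292/366)
= 0.000287

P ≈ 0.0003 ≈ 0.03%


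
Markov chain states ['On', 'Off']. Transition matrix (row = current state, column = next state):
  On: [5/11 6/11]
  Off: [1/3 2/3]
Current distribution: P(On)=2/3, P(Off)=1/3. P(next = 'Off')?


P(next=Off) = Σᵢ P(now=i)×P(i→Off)
= 2/3×6/11 + 1/3×2/3
= 4/11 + 2/9 = 58/99

P = 58/99 ≈ 0.5859


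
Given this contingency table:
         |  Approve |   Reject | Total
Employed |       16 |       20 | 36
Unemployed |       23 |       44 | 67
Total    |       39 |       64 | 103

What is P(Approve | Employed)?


P(Approve | Employed) = 16/(16+20) = 16/36 = 4/9

P(Approve|Employed) = 4/9 ≈ 44.44%


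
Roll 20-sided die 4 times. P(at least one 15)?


P(no 15)^4 = (19/20)^4 = 130321/160000
P(≥1) = 1 - 130321/160000 = 29679/160000

P = 29679/160000 ≈ 18.55%


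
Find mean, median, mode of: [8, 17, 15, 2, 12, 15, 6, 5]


Sorted: [2, 5, 6, 8, 12, 15, 15, 17]
Mean = 80/8 = 10
Median = 10
Freq: {8: 1, 17: 1, 15: 2, 2: 1, 12: 1, 6: 1, 5: 1}
Mode: [15]

Mean=10, Median=10, Mode=15


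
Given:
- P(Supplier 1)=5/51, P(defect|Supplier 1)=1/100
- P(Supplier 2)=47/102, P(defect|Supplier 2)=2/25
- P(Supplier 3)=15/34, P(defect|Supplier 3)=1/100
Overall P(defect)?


P(B) = Σ P(B|Aᵢ)×P(Aᵢ)
  1/100×5/51 = 1/1020
  2/25×47/102 = 47/1275
  1/100×15/34 = 3/680
Sum = 431/10200

P(defect) = 431/10200 ≈ 4.23%


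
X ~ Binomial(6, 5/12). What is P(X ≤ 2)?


P(X ≤ 2) = Σ P(X=i) for i=0..2
P(X=0) = 117649/2985984
P(X=1) = 84035/497664
P(X=2) = 300125/995328
Sum = 761117/1492992

P(X ≤ 2) = 761117/1492992 ≈ 50.98%


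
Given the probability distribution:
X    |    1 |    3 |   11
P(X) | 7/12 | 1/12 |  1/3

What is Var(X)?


E[X] = 9/2
E[X²] = 125/3
Var(X) = E[X²] - (E[X])² = 125/3 - 81/4 = 257/12

Var(X) = 257/12 ≈ 21.4167


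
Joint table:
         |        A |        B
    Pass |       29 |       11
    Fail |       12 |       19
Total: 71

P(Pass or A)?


P(Pass∨A) = P(Pass) + P(A) - P(Pass∧A)
= (40 + 41 - 29)/71 = 52/71

P = 52/71 ≈ 73.24%


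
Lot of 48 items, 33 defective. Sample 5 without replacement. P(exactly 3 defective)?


Hypergeometric: C(33,3)×C(15,2)/C(48,5)
= 5456×105/1712304 = 1085/3243

P(X=3) = 1085/3243 ≈ 33.46%


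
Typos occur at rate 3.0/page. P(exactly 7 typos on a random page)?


Poisson(λ=3.0): P(X=7) = e^(-λ)×λ^k/k!
= e^(-3.0) × 3.0^7 / 7!
≈ 0.04978706837 × 2187 / 5040 ≈ 0.021604

P(X=7) ≈ 0.021604 ≈ 2.16%


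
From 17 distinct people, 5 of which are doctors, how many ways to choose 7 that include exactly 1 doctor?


Choose 1 of the 5 doctors and 6 of the other 12 people:
C(5,1)×C(12,6) = 5×924 = 4620

4620


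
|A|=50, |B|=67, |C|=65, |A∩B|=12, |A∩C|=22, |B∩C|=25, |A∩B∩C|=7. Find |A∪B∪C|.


|A∪B∪C| = 50+67+65-12-22-25+7 = 130

|A∪B∪C| = 130


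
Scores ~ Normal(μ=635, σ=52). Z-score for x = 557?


z = (x - μ)/σ = (557 - 635)/52 = -1.5

z = -1.5


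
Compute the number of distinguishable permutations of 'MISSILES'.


Letters: 8, freq: {'M': 1, 'I': 2, 'S': 3, 'L': 1, 'E': 1}
8!/(1!×2!×3!×1!×1!) = 40320/12 = 3360

3360


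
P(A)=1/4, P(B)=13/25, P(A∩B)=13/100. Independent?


P(A)×P(B) = 13/100
P(A∩B) = 13/100
Equal ✓ → Independent

Yes, independent


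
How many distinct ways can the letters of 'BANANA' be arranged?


Letters: 6, freq: {'B': 1, 'A': 3, 'N': 2}
6!/(1!×3!×2!) = 720/12 = 60

60


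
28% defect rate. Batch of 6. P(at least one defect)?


P(all good) = (18/25)^6 = 34012224/244140625
P(≥1 defect) = 210128401/244140625

P = 210128401/244140625 ≈ 86.07%


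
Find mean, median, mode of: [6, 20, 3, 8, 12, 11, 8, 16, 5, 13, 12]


Sorted: [3, 5, 6, 8, 8, 11, 12, 12, 13, 16, 20]
Mean = 114/11
Median = 11
Freq: {6: 1, 20: 1, 3: 1, 8: 2, 12: 2, 11: 1, 16: 1, 5: 1, 13: 1}
Mode: [8, 12]

Mean=114/11, Median=11, Mode=[8, 12]


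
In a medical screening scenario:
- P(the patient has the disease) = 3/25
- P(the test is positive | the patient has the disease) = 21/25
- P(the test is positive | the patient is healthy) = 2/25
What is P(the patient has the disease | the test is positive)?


Using Bayes' theorem:
P(A|B) = P(B|A)·P(A) / P(B)

P(the test is positive) = 21/25 × 3/25 + 2/25 × 22/25
= 63/625 + 44/625 = 107/625

P(the patient has the disease|the test is positive) = (63/625) / (107/625) = 63/107

P(the patient has the disease|the test is positive) = 63/107 ≈ 58.88%


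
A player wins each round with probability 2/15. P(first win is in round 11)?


Geometric: P(X=11) = (1-p)^(k-1)×p = (13/15)^10×2/15 = 275716983698/8649755859375

P(X=11) = 275716983698/8649755859375 ≈ 3.19%


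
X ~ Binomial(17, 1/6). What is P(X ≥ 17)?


P(X ≥ 17) = Σ P(X=i) for i=17..17
P(X=17) = 1/16926659444736
Sum = 1/16926659444736

P(X ≥ 17) = 1/16926659444736 ≈ 0.00%


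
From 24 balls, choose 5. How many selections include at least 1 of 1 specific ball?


Complement: C(24,5) - C(23,5) = 42504 - 33649 = 8855

8855


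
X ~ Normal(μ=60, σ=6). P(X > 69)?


z = (69-60)/6 = 1.5
P(X > 69) = 1 - P(Z ≤ 1.5) = 1 - 0.9332 = 0.0668

P(X > 69) ≈ 0.0668


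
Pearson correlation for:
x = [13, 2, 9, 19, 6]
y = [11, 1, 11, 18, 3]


n=5, Σx=49, Σy=44, Σxy=604, Σx²=651, Σy²=576
r = (5×604 - 49×44)/√((5×651 - 49²)(5×576 - 44²))
= 864/√(854×944) = 864/√806176 ≈ 864/897.8730 ≈ 0.9623

r ≈ 0.9623


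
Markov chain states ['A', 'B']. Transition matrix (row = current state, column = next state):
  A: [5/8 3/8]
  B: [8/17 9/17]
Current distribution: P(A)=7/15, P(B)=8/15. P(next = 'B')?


P(next=B) = Σᵢ P(now=i)×P(i→B)
= 7/15×3/8 + 8/15×9/17
= 7/40 + 24/85 = 311/680

P = 311/680 ≈ 0.4574


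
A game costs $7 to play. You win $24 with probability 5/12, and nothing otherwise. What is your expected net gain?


E[gain] = (24-7)×5/12 + (-7)×7/12
= 85/12 - 49/12 = 3

Expected net gain = $3 ≈ $3.00


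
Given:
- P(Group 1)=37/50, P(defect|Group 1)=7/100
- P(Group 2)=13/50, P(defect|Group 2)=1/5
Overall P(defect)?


P(B) = Σ P(B|Aᵢ)×P(Aᵢ)
  7/100×37/50 = 259/5000
  1/5×13/50 = 13/250
Sum = 519/5000

P(defect) = 519/5000 ≈ 10.38%


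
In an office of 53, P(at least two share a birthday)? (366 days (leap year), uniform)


P(all different) = Π(366-i)/366 for i=0..52
= 0.019079
P(match) = 1 - 0.019079 = 0.980921

P ≈ 0.9809 ≈ 98.09%


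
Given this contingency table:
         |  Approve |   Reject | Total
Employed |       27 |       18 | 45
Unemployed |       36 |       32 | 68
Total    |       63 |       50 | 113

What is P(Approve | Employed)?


P(Approve | Employed) = 27/(27+18) = 27/45 = 3/5

P(Approve|Employed) = 3/5 ≈ 60.00%


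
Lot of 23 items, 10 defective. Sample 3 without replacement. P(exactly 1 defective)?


Hypergeometric: C(10,1)×C(13,2)/C(23,3)
= 10×78/1771 = 780/1771

P(X=1) = 780/1771 ≈ 44.04%


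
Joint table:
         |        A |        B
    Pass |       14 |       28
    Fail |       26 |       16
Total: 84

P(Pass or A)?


P(Pass∨A) = P(Pass) + P(A) - P(Pass∧A)
= (42 + 40 - 14)/84 = 68/84 = 17/21

P = 17/21 ≈ 80.95%


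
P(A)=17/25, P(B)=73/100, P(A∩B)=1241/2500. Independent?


P(A)×P(B) = 1241/2500
P(A∩B) = 1241/2500
Equal ✓ → Independent

Yes, independent


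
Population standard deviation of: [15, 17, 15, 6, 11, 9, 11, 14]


Mean = 98/8 = 49/4
  (15-49/4)²=121/16
  (17-49/4)²=361/16
  (15-49/4)²=121/16
  (6-49/4)²=625/16
  (11-49/4)²=25/16
  (9-49/4)²=169/16
  (11-49/4)²=25/16
  (14-49/4)²=49/16
Σ(x-μ)² = 187/2
σ² = (187/2)/8 = 187/16

σ = √(187/16) ≈ 3.4187


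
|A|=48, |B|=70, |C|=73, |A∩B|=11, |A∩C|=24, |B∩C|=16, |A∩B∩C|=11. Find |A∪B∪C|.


|A∪B∪C| = 48+70+73-11-24-16+11 = 151

|A∪B∪C| = 151


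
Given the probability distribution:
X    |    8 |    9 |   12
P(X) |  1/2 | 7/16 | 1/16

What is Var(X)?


E[X] = 139/16
E[X²] = 1223/16
Var(X) = E[X²] - (E[X])² = 1223/16 - 19321/256 = 247/256

Var(X) = 247/256 ≈ 0.9648


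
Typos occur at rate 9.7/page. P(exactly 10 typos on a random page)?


Poisson(λ=9.7): P(X=10) = e^(-λ)×λ^k/k!
= e^(-9.7) × 9.7^10 / 10!
≈ 6.128349505e-05 × 7374241268.95 / 3628800 ≈ 0.124537

P(X=10) ≈ 0.124537 ≈ 12.45%


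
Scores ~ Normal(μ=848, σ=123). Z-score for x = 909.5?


z = (x - μ)/σ = (909.5 - 848)/123 = 0.5

z = 0.5


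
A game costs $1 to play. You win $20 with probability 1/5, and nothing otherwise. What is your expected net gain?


E[gain] = (20-1)×1/5 + (-1)×4/5
= 19/5 - 4/5 = 3

Expected net gain = $3 ≈ $3.00


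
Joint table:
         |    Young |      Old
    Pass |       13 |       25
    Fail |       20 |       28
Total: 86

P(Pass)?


P(Pass) = (13+25)/86 = 38/86 = 19/43

P(Pass) = 19/43 ≈ 44.19%


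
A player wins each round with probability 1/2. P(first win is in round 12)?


Geometric: P(X=12) = (1-p)^(k-1)×p = (1/2)^11×1/2 = 1/4096

P(X=12) = 1/4096 ≈ 0.02%


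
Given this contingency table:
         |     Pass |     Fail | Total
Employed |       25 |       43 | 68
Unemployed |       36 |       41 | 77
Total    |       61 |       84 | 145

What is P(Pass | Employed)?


P(Pass | Employed) = 25/(25+43) = 25/68

P(Pass|Employed) = 25/68 ≈ 36.76%


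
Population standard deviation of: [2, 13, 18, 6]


Mean = 39/4
  (2-39/4)²=961/16
  (13-39/4)²=169/16
  (18-39/4)²=1089/16
  (6-39/4)²=225/16
Σ(x-μ)² = 611/4
σ² = (611/4)/4 = 611/16

σ = √(611/16) ≈ 6.1796


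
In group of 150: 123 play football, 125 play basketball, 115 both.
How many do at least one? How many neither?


|A∪B| = 123+125-115 = 133
Neither = 150-133 = 17

At least one: 133; Neither: 17


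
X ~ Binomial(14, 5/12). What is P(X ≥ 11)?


P(X ≥ 11) = Σ P(X=i) for i=11..14
P(X=11) = 1524072265625/320979616137216
P(X=12) = 1088623046875/1283918464548864
P(X=13) = 59814453125/641959232274432
P(X=14) = 6103515625/1283918464548864
Sum = 3655322265625/641959232274432

P(X ≥ 11) = 3655322265625/641959232274432 ≈ 0.57%


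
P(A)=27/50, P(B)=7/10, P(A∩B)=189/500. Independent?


P(A)×P(B) = 189/500
P(A∩B) = 189/500
Equal ✓ → Independent

Yes, independent


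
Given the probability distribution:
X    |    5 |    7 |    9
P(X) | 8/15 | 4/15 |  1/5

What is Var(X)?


E[X] = 19/3
E[X²] = 213/5
Var(X) = E[X²] - (E[X])² = 213/5 - 361/9 = 112/45

Var(X) = 112/45 ≈ 2.4889


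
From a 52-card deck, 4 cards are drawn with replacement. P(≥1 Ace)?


P(not a Ace) = 48/52 = 12/13
P(none in 4 draws) = (12/13)^4 = 20736/28561
P(≥1 Ace) = 1 - 20736/28561 = 7825/28561

P = 7825/28561 ≈ 27.40%


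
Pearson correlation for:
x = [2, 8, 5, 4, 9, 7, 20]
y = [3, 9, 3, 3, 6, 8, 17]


n=7, Σx=55, Σy=49, Σxy=555, Σx²=639, Σy²=497
r = (7×555 - 55×49)/√((7×639 - 55²)(7×497 - 49²))
= 1190/√(1448×1078) = 1190/√1560944 ≈ 1190/1249.3774 ≈ 0.9525

r ≈ 0.9525


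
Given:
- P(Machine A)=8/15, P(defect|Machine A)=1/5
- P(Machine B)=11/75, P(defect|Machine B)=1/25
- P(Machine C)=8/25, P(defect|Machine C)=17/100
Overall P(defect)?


P(B) = Σ P(B|Aᵢ)×P(Aᵢ)
  1/5×8/15 = 8/75
  1/25×11/75 = 11/1875
  17/100×8/25 = 34/625
Sum = 313/1875

P(defect) = 313/1875 ≈ 16.69%


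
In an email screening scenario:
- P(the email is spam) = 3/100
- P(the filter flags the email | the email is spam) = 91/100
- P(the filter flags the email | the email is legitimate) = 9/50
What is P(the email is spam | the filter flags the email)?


Using Bayes' theorem:
P(A|B) = P(B|A)·P(A) / P(B)

P(the filter flags the email) = 91/100 × 3/100 + 9/50 × 97/100
= 273/10000 + 873/5000 = 2019/10000

P(the email is spam|the filter flags the email) = (273/10000) / (2019/10000) = 91/673

P(the email is spam|the filter flags the email) = 91/673 ≈ 13.52%


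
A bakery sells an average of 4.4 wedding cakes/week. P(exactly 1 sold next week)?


Poisson(λ=4.4): P(X=1) = e^(-λ)×λ^k/k!
= e^(-4.4) × 4.4^1 / 1!
≈ 0.0122773399 × 4.4 / 1 ≈ 0.054020

P(X=1) ≈ 0.054020 ≈ 5.40%


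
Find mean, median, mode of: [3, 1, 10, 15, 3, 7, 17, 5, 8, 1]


Sorted: [1, 1, 3, 3, 5, 7, 8, 10, 15, 17]
Mean = 70/10 = 7
Median = 6
Freq: {3: 2, 1: 2, 10: 1, 15: 1, 7: 1, 17: 1, 5: 1, 8: 1}
Mode: [1, 3]

Mean=7, Median=6, Mode=[1, 3]


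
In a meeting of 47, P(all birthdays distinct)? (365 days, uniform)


P(all different) = Π(365-i)/365 for i=0..46
= (365/365)×(364/365)×...×(319/365)
= 0.045226

P ≈ 0.0452 ≈ 4.52%


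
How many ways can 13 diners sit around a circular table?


Circular arrangements of 13 distinct objects: fix one position to break rotational symmetry.
(n-1)! = 12! = 479001600

479001600


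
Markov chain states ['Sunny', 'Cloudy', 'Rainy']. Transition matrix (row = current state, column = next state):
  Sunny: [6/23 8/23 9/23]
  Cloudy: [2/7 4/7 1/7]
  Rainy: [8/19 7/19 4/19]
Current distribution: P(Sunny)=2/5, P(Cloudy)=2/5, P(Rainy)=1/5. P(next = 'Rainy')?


P(next=Rainy) = Σᵢ P(now=i)×P(i→Rainy)
= 2/5×9/23 + 2/5×1/7 + 1/5×4/19
= 18/115 + 2/35 + 4/95 = 3912/15295

P = 3912/15295 ≈ 0.2558


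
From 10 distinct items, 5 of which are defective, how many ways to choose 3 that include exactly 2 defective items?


Choose 2 of the 5 defective items and 1 of the other 5 items:
C(5,2)×C(5,1) = 10×5 = 50

50


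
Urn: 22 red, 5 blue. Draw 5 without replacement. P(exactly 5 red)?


Hypergeometric: C(22,5)×C(5,0)/C(27,5)
= 26334×1/80730 = 1463/4485

P(X=5) = 1463/4485 ≈ 32.62%


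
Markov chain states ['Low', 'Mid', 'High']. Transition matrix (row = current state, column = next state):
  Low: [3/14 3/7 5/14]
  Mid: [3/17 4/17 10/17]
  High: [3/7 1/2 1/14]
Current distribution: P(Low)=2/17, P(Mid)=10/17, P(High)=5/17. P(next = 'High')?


P(next=High) = Σᵢ P(now=i)×P(i→High)
= 2/17×5/14 + 10/17×10/17 + 5/17×1/14
= 5/119 + 100/289 + 5/238 = 1655/4046

P = 1655/4046 ≈ 0.4090


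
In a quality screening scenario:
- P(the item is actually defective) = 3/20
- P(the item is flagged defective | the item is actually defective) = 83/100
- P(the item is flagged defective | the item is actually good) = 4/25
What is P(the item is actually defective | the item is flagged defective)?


Using Bayes' theorem:
P(A|B) = P(B|A)·P(A) / P(B)

P(the item is flagged defective) = 83/100 × 3/20 + 4/25 × 17/20
= 249/2000 + 17/125 = 521/2000

P(the item is actually defective|the item is flagged defective) = (249/2000) / (521/2000) = 249/521

P(the item is actually defective|the item is flagged defective) = 249/521 ≈ 47.79%


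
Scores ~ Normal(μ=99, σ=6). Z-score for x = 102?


z = (x - μ)/σ = (102 - 99)/6 = 0.5

z = 0.5


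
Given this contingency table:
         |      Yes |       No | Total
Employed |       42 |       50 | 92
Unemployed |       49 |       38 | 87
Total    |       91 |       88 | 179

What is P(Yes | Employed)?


P(Yes | Employed) = 42/(42+50) = 42/92 = 21/46

P(Yes|Employed) = 21/46 ≈ 45.65%


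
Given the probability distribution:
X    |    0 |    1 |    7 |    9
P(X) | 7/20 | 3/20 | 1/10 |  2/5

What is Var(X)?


E[X] = 89/20
E[X²] = 749/20
Var(X) = E[X²] - (E[X])² = 749/20 - 7921/400 = 7059/400

Var(X) = 7059/400 ≈ 17.6475


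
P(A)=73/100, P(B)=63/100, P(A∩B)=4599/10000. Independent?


P(A)×P(B) = 4599/10000
P(A∩B) = 4599/10000
Equal ✓ → Independent

Yes, independent


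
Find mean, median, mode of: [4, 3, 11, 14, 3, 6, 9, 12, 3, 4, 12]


Sorted: [3, 3, 3, 4, 4, 6, 9, 11, 12, 12, 14]
Mean = 81/11
Median = 6
Freq: {4: 2, 3: 3, 11: 1, 14: 1, 6: 1, 9: 1, 12: 2}
Mode: [3]

Mean=81/11, Median=6, Mode=3


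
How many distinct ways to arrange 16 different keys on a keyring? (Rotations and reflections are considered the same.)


Free circular arrangements: rotations and reflections both identified.
(n-1)!/2 = 15!/2 = 1307674368000/2 = 653837184000

653837184000


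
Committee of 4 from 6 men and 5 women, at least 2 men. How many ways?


Count by #men:
  2M,2W: C(6,2)×C(5,2)=150
  3M,1W: C(6,3)×C(5,1)=100
  4M,0W: C(6,4)×C(5,0)=15
Total = 265

265


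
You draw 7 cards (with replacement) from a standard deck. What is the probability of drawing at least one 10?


P(not a 10) = 48/52 = 12/13
P(none in 7 draws) = (12/13)^7 = 35831808/62748517
P(≥1 10) = 1 - 35831808/62748517 = 26916709/62748517

P = 26916709/62748517 ≈ 42.90%


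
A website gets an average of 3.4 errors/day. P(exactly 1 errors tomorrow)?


Poisson(λ=3.4): P(X=1) = e^(-λ)×λ^k/k!
= e^(-3.4) × 3.4^1 / 1!
≈ 0.03337326996 × 3.4 / 1 ≈ 0.113469

P(X=1) ≈ 0.113469 ≈ 11.35%


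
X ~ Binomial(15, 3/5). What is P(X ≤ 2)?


P(X ≤ 2) = Σ P(X=i) for i=0..2
P(X=0) = 32768/30517578125
P(X=1) = 147456/6103515625
P(X=2) = 1548288/6103515625
Sum = 8511488/30517578125

P(X ≤ 2) = 8511488/30517578125 ≈ 0.03%


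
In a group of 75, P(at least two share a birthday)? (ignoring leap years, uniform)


P(all different) = Π(365-i)/365 for i=0..74
= 0.000280
P(match) = 1 - 0.000280 = 0.999720

P ≈ 0.9997 ≈ 99.97%


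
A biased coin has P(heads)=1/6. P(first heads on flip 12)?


Geometric: P(X=12) = (1-p)^(k-1)×p = (5/6)^11×1/6 = 48828125/2176782336

P(X=12) = 48828125/2176782336 ≈ 2.24%


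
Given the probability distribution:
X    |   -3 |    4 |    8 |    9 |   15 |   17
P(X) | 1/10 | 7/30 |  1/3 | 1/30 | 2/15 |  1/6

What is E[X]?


E[X] = Σ x·P(X=x)
= (-3)×(1/10) + (4)×(7/30) + (8)×(1/3) + (9)×(1/30) + (15)×(2/15) + (17)×(1/6)
= 253/30

E[X] = 253/30


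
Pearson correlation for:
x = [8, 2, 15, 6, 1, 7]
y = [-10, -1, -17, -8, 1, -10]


n=6, Σx=39, Σy=-45, Σxy=-454, Σx²=379, Σy²=555
r = (6×(-454) - 39×(-45))/√((6×379 - 39²)(6×555 - (-45)²))
= -969/√(753×1305) = -969/√982665 ≈ -969/991.2946 ≈ -0.9775

r ≈ -0.9775


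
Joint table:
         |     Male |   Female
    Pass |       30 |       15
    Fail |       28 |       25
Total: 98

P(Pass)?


P(Pass) = (30+15)/98 = 45/98

P(Pass) = 45/98 ≈ 45.92%


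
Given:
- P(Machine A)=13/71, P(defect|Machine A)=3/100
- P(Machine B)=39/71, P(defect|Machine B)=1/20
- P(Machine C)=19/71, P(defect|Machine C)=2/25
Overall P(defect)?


P(B) = Σ P(B|Aᵢ)×P(Aᵢ)
  3/100×13/71 = 39/7100
  1/20×39/71 = 39/1420
  2/25×19/71 = 38/1775
Sum = 193/3550

P(defect) = 193/3550 ≈ 5.44%


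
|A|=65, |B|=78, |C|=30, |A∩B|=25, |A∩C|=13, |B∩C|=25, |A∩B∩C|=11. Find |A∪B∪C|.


|A∪B∪C| = 65+78+30-25-13-25+11 = 121

|A∪B∪C| = 121


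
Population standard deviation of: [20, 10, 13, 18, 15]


Mean = 76/5
  (20-76/5)²=576/25
  (10-76/5)²=676/25
  (13-76/5)²=121/25
  (18-76/5)²=196/25
  (15-76/5)²=1/25
Σ(x-μ)² = 314/5
σ² = (314/5)/5 = 314/25

σ = √(314/25) ≈ 3.5440


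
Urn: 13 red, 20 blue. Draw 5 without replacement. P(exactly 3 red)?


Hypergeometric: C(13,3)×C(20,2)/C(33,5)
= 286×190/237336 = 1235/5394

P(X=3) = 1235/5394 ≈ 22.90%


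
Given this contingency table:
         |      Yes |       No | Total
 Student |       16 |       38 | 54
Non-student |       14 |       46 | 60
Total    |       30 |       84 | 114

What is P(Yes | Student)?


P(Yes | Student) = 16/(16+38) = 16/54 = 8/27

P(Yes|Student) = 8/27 ≈ 29.63%


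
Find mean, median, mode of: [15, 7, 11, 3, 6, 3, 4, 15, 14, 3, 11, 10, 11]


Sorted: [3, 3, 3, 4, 6, 7, 10, 11, 11, 11, 14, 15, 15]
Mean = 113/13
Median = 10
Freq: {15: 2, 7: 1, 11: 3, 3: 3, 6: 1, 4: 1, 14: 1, 10: 1}
Mode: [3, 11]

Mean=113/13, Median=10, Mode=[3, 11]


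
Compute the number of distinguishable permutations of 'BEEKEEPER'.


Letters: 9, freq: {'B': 1, 'E': 5, 'K': 1, 'P': 1, 'R': 1}
9!/(1!×5!×1!×1!×1!) = 362880/120 = 3024

3024


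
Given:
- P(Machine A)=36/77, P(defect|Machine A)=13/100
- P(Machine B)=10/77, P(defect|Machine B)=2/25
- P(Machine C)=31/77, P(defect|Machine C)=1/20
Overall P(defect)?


P(B) = Σ P(B|Aᵢ)×P(Aᵢ)
  13/100×36/77 = 117/1925
  2/25×10/77 = 4/385
  1/20×31/77 = 31/1540
Sum = 703/7700

P(defect) = 703/7700 ≈ 9.13%


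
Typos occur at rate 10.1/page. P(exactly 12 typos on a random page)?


Poisson(λ=10.1): P(X=12) = e^(-λ)×λ^k/k!
= e^(-10.1) × 10.1^12 / 12!
≈ 4.107955523e-05 × 1.12682503013e+12 / 479001600 ≈ 0.096637

P(X=12) ≈ 0.096637 ≈ 9.66%


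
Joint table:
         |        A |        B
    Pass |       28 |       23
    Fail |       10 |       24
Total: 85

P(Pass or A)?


P(Pass∨A) = P(Pass) + P(A) - P(Pass∧A)
= (51 + 38 - 28)/85 = 61/85

P = 61/85 ≈ 71.76%
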